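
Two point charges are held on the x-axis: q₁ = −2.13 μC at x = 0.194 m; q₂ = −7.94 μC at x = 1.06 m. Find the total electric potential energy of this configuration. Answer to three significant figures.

0.176 J

The assembly work is the sum of pairwise potential energies, U = Σ_{i<j} kqᵢqⱼ/rᵢⱼ.
Pair separations: r₁₂ = 0.866 m.
U = (0.176) = 0.176 J.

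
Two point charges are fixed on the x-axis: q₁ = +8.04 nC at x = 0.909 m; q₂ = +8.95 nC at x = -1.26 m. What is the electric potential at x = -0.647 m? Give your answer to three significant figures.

The total potential is the scalar sum of each charge's contribution, V = Σ kqᵢ/rᵢ.
Distances from the field point to each charge: r₁ = 1.56 m, r₂ = 0.613 m.
V = k[(8.04×10⁻⁹)/(1.56) + (8.95×10⁻⁹)/(0.613)] = 178 V.

178 V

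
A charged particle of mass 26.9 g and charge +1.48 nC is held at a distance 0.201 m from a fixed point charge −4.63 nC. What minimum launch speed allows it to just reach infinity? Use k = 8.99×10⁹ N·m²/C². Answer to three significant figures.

To just escape, total mechanical energy must reach zero at infinity: ½mv²_min + U = 0, so ½mv²_min = −U = |kQq|/r.
|U| = |kQq|/r = (8.99×10⁹ N·m²/C²)(4.63×10⁻⁹)(1.48×10⁻⁹)/(0.201) = 3.06×10⁻⁷ J.
v_min = √(2|U|/m) = √(2·3.06×10⁻⁷/0.0269) = 4.77×10⁻³ m/s.

4.77×10⁻³ m/s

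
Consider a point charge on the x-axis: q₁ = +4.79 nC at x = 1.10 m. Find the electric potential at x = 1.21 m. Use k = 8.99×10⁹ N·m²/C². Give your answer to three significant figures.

391 V

The total potential is the scalar sum of each charge's contribution, V = Σ kqᵢ/rᵢ.
V = k[(4.79×10⁻⁹)/(0.110)] = 391 V.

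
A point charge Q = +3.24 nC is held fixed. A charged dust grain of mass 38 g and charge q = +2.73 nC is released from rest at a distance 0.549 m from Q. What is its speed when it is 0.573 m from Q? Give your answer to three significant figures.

Only the electrostatic force acts, so mechanical energy is conserved: ½mv² = U₁ − U₂ = kQq(1/r₁ − 1/r₂).
U₁ − U₂ = (8.99×10⁹ N·m²/C²)(3.24×10⁻⁹ C)(2.73×10⁻⁹ C)(1/0.549 − 1/0.573) = 6.07×10⁻⁹ J.
v = √(2·6.07×10⁻⁹/0.0380) = 5.65×10⁻⁴ m/s.

5.65×10⁻⁴ m/s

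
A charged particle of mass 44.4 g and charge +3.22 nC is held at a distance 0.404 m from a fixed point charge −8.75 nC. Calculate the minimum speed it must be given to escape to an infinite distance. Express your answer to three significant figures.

5.31×10⁻³ m/s

To just escape, total mechanical energy must reach zero at infinity: ½mv²_min + U = 0, so ½mv²_min = −U = |kQq|/r.
|U| = |kQq|/r = (8.99×10⁹ N·m²/C²)(8.75×10⁻⁹)(3.22×10⁻⁹)/(0.404) = 6.27×10⁻⁷ J.
v_min = √(2|U|/m) = √(2·6.27×10⁻⁷/0.0444) = 5.31×10⁻³ m/s.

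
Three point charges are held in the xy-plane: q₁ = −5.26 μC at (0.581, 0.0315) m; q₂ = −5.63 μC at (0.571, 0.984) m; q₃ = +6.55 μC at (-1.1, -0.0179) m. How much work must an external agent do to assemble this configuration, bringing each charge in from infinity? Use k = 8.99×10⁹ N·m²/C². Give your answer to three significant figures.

The work to assemble the configuration equals its total potential energy, U = Σ kqᵢqⱼ/rᵢⱼ over all pairs.
Pair separations: r₁₂ = 0.953 m, r₁₃ = 1.68 m, r₂₃ = 1.95 m.
U = (0.279) + (-0.184) + (-0.170) = -0.0748 J.

-0.0748 J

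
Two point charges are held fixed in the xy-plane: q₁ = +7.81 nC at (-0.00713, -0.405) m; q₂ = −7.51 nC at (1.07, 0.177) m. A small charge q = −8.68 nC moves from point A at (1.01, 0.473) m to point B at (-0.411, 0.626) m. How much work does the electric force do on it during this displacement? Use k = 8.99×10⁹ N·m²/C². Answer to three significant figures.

1.66×10⁻⁶ J

The work done by the electric force is W_field = −ΔU = −q(V_B − V_A) = q(V_A − V_B).
At A: distances to the source charges are 1.34 m, 0.302 m; V_A = Σ kqᵢ/rᵢ = -171 V.
At B: distances to the source charges are 1.11 m, 1.55 m; V_B = Σ kqᵢ/rᵢ = 19.8 V.
ΔV = V_B − V_A = 191 V.
W_field = −qΔV = −(-8.68×10⁻⁹ C)(191 V) = 1.66×10⁻⁶ J.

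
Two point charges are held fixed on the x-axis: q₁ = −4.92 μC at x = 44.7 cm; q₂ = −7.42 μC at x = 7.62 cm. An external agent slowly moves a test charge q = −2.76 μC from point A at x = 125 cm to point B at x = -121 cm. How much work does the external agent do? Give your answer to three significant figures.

For quasistatic motion the external work equals the change in potential energy: W_ext = qΔV = q(V_B − V_A).
At A: distances to the source charges are 0.803 m, 1.17 m; V_A = Σ kqᵢ/rᵢ = -1.12×10⁵ V.
At B: distances to the source charges are 1.66 m, 1.29 m; V_B = Σ kqᵢ/rᵢ = -7.86×10⁴ V.
ΔV = V_B − V_A = 3.34×10⁴ V.
W_ext = qΔV = (-2.76×10⁻⁶ C)(3.34×10⁴ V) = -0.0921 J.

-0.0921 J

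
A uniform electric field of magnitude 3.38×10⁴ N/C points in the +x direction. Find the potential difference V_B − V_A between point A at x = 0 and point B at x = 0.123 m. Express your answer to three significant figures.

In a uniform field, potential decreases in the direction of E: V_B − V_A = −E·Δx.
V_B − V_A = −(3.38×10⁴ V/m)(0.123 m) = -4160 V.

-4160 V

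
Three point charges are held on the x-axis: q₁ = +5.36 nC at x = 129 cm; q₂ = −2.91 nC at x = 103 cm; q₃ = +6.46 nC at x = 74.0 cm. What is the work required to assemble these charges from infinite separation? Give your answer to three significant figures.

The work to assemble the configuration equals its total potential energy, U = Σ kqᵢqⱼ/rᵢⱼ over all pairs.
Pair separations: r₁₂ = 0.260 m, r₁₃ = 0.550 m, r₂₃ = 0.290 m.
U = (-5.39×10⁻⁷) + (5.66×10⁻⁷) + (-5.83×10⁻⁷) = -5.56×10⁻⁷ J.

-5.56×10⁻⁷ J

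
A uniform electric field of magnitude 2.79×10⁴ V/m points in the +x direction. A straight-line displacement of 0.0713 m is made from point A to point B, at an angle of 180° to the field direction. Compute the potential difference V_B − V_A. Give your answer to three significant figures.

Only the component of displacement along E changes the potential: ΔV = −E·d·cosθ.
ΔV = −(2.79×10⁴ V/m)(0.0713 m)cos180° = 1990 V.

1990 V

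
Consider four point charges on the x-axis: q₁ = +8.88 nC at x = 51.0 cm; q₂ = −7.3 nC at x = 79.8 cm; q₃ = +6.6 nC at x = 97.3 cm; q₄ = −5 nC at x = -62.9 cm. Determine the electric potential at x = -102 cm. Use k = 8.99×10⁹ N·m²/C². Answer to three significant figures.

The total potential is the scalar sum of each charge's contribution, V = Σ kqᵢ/rᵢ.
Distances from the field point to each charge: r₁ = 1.53 m, r₂ = 1.82 m, r₃ = 1.99 m, r₄ = 0.391 m.
V = k[(8.88×10⁻⁹)/(1.53) + (-7.30×10⁻⁹)/(1.82) + (6.60×10⁻⁹)/(1.99) + (-5.00×10⁻⁹)/(0.391)] = -69.1 V.

-69.1 V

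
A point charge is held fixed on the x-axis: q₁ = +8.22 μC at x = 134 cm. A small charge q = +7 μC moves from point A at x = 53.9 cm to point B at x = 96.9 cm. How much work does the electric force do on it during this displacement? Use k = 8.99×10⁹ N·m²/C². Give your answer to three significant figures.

The work done by the electric force is W_field = −ΔU = −q(V_B − V_A) = q(V_A − V_B).
At A: distance to the source charge is 0.801 m; V_A = kq₁/r = 9.23×10⁴ V.
At B: distance to the source charge is 0.371 m; V_B = kq₁/r = 1.99×10⁵ V.
ΔV = V_B − V_A = 1.07×10⁵ V.
W_field = −qΔV = −(7.00×10⁻⁶ C)(1.07×10⁵ V) = -0.748 J.

-0.748 J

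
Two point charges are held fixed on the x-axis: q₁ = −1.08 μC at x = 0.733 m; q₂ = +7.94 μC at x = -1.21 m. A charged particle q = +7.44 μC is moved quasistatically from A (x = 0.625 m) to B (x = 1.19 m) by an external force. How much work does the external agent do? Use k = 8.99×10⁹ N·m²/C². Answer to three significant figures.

0.443 J

For quasistatic motion the external work equals the change in potential energy: W_ext = qΔV = q(V_B − V_A).
At A: distances to the source charges are 0.108 m, 1.83 m; V_A = Σ kqᵢ/rᵢ = -5.10×10⁴ V.
At B: distances to the source charges are 0.457 m, 2.40 m; V_B = Σ kqᵢ/rᵢ = 8500 V.
ΔV = V_B − V_A = 5.95×10⁴ V.
W_ext = qΔV = (7.44×10⁻⁶ C)(5.95×10⁴ V) = 0.443 J.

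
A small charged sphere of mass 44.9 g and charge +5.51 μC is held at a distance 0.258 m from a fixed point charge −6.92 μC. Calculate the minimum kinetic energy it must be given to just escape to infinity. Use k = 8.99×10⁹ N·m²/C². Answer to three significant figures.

To just escape, total mechanical energy must reach zero at infinity: ½mv²_min + U = 0, so ½mv²_min = −U = |kQq|/r.
|U| = |kQq|/r = (8.99×10⁹ N·m²/C²)(6.92×10⁻⁶)(5.51×10⁻⁶)/(0.258) = 1.33 J.

1.33 J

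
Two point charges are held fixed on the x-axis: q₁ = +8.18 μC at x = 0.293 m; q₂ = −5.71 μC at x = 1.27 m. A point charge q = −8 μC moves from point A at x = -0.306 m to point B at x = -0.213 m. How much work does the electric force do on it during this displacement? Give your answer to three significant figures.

The work done by the electric force is W_field = −ΔU = −q(V_B − V_A) = q(V_A − V_B).
At A: distances to the source charges are 0.599 m, 1.58 m; V_A = Σ kqᵢ/rᵢ = 9.02×10⁴ V.
At B: distances to the source charges are 0.506 m, 1.48 m; V_B = Σ kqᵢ/rᵢ = 1.11×10⁵ V.
ΔV = V_B − V_A = 2.05×10⁴ V.
W_field = −qΔV = −(-8.00×10⁻⁶ C)(2.05×10⁴ V) = 0.164 J.

0.164 J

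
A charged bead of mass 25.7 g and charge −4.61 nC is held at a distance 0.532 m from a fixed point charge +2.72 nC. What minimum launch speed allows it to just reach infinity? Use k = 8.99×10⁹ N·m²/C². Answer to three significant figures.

To just escape, total mechanical energy must reach zero at infinity: ½mv²_min + U = 0, so ½mv²_min = −U = |kQq|/r.
|U| = |kQq|/r = (8.99×10⁹ N·m²/C²)(2.72×10⁻⁹)(4.61×10⁻⁹)/(0.532) = 2.12×10⁻⁷ J.
v_min = √(2|U|/m) = √(2·2.12×10⁻⁷/0.0257) = 4.06×10⁻³ m/s.

4.06×10⁻³ m/s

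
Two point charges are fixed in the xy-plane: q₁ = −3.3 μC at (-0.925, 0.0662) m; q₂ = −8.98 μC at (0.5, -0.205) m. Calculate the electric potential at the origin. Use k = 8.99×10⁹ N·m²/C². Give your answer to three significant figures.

Electric potential is a scalar, so the contributions from each charge add algebraically: V = Σ kqᵢ/rᵢ.
Distances from the field point to each charge: r₁ = 0.927 m, r₂ = 0.540 m.
V = k[(-3.30×10⁻⁶)/(0.927) + (-8.98×10⁻⁶)/(0.540)] = -1.81×10⁵ V.

-1.81×10⁵ V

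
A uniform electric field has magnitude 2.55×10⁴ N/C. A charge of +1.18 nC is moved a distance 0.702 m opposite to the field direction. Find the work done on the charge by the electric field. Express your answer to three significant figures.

-2.11×10⁻⁵ J

The potential change for a displacement 0.702 m opposite to the field direction is ΔV = +Ed = 1.79×10⁴ V.
W_field = −qΔV = -2.11×10⁻⁵ J.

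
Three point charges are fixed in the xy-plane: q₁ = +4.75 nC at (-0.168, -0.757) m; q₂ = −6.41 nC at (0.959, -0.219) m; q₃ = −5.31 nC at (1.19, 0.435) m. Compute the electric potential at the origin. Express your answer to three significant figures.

Electric potential is a scalar, so the contributions from each charge add algebraically: V = Σ kqᵢ/rᵢ.
Distances from the field point to each charge: r₁ = 0.775 m, r₂ = 0.984 m, r₃ = 1.27 m.
V = k[(4.75×10⁻⁹)/(0.775) + (-6.41×10⁻⁹)/(0.984) + (-5.31×10⁻⁹)/(1.27)] = -41.2 V.

-41.2 V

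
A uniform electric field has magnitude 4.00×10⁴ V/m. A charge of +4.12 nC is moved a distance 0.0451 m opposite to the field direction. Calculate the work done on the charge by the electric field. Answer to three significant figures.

The potential change for a displacement 0.0451 m opposite to the field direction is ΔV = +Ed = 1800 V.
W_field = −qΔV = -7.43×10⁻⁶ J.

-7.43×10⁻⁶ J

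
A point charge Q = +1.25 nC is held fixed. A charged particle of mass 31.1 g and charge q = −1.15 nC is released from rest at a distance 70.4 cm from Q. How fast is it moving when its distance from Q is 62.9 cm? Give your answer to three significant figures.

Only the electrostatic force acts, so mechanical energy is conserved: ½mv² = U₁ − U₂ = kQq(1/r₁ − 1/r₂).
U₁ − U₂ = (8.99×10⁹ N·m²/C²)(1.25×10⁻⁹ C)(-1.15×10⁻⁹ C)(1/0.704 − 1/0.629) = 2.19×10⁻⁹ J.
v = √(2·2.19×10⁻⁹/0.0311) = 3.75×10⁻⁴ m/s.

3.75×10⁻⁴ m/s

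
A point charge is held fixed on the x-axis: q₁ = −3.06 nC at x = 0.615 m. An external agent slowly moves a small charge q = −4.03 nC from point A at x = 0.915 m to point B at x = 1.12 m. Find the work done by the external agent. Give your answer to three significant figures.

-1.50×10⁻⁷ J

For quasistatic motion the external work equals the change in potential energy: W_ext = qΔV = q(V_B − V_A).
At A: distance to the source charge is 0.300 m; V_A = kq₁/r = -91.7 V.
At B: distance to the source charge is 0.505 m; V_B = kq₁/r = -54.5 V.
ΔV = V_B − V_A = 37.2 V.
W_ext = qΔV = (-4.03×10⁻⁹ C)(37.2 V) = -1.50×10⁻⁷ J.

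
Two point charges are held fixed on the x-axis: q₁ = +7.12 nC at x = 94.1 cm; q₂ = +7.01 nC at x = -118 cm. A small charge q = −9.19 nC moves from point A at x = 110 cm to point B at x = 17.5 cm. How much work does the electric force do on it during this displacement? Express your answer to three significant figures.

-2.76×10⁻⁶ J

The work done by the electric force is W_field = −ΔU = −q(V_B − V_A) = q(V_A − V_B).
At A: distances to the source charges are 0.159 m, 2.28 m; V_A = Σ kqᵢ/rᵢ = 430 V.
At B: distances to the source charges are 0.766 m, 1.35 m; V_B = Σ kqᵢ/rᵢ = 130 V.
ΔV = V_B − V_A = -300 V.
W_field = −qΔV = −(-9.19×10⁻⁹ C)(-300 V) = -2.76×10⁻⁶ J.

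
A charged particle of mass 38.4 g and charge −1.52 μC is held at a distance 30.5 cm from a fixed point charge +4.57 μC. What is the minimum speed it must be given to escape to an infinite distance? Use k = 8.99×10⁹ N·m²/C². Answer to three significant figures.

3.27 m/s

To just escape, total mechanical energy must reach zero at infinity: ½mv²_min + U = 0, so ½mv²_min = −U = |kQq|/r.
|U| = |kQq|/r = (8.99×10⁹ N·m²/C²)(4.57×10⁻⁶)(1.52×10⁻⁶)/(0.305) = 0.205 J.
v_min = √(2|U|/m) = √(2·0.205/0.0384) = 3.27 m/s.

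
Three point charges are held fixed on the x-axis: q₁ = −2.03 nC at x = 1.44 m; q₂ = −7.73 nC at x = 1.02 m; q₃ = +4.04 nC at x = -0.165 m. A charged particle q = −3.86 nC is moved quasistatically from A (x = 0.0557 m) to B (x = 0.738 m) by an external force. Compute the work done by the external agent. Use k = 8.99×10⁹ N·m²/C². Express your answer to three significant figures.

For quasistatic motion the external work equals the change in potential energy: W_ext = qΔV = q(V_B − V_A).
At A: distances to the source charges are 1.38 m, 0.964 m, 0.221 m; V_A = Σ kqᵢ/rᵢ = 79.3 V.
At B: distances to the source charges are 0.702 m, 0.282 m, 0.903 m; V_B = Σ kqᵢ/rᵢ = -232 V.
ΔV = V_B − V_A = -312 V.
W_ext = qΔV = (-3.86×10⁻⁹ C)(-312 V) = 1.20×10⁻⁶ J.

1.20×10⁻⁶ J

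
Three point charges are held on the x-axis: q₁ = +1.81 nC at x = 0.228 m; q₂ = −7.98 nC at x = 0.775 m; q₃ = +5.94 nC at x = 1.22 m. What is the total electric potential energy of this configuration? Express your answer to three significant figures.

The work to assemble the configuration equals its total potential energy, U = Σ kqᵢqⱼ/rᵢⱼ over all pairs.
Pair separations: r₁₂ = 0.547 m, r₁₃ = 0.992 m, r₂₃ = 0.445 m.
U = (-2.37×10⁻⁷) + (9.74×10⁻⁸) + (-9.58×10⁻⁷) = -1.10×10⁻⁶ J.

-1.10×10⁻⁶ J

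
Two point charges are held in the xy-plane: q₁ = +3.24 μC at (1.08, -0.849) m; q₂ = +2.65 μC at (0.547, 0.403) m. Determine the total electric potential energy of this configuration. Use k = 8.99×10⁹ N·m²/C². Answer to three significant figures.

The assembly work is the sum of pairwise potential energies, U = Σ_{i<j} kqᵢqⱼ/rᵢⱼ.
Pair separations: r₁₂ = 1.36 m.
U = (0.0567) = 0.0567 J.

0.0567 J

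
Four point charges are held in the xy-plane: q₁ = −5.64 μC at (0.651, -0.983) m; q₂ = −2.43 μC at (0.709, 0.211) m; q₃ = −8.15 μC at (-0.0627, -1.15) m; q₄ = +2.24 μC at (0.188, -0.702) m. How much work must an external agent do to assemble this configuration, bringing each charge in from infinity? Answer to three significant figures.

The assembly work is the sum of pairwise potential energies, U = Σ_{i<j} kqᵢqⱼ/rᵢⱼ.
Pair separations: r₁₂ = 1.20 m, r₁₃ = 0.733 m, r₁₄ = 0.542 m, r₂₃ = 1.56 m, r₂₄ = 1.05 m, r₃₄ = 0.513 m.
Summing all 6 pair terms gives U = 0.205 J.

0.205 J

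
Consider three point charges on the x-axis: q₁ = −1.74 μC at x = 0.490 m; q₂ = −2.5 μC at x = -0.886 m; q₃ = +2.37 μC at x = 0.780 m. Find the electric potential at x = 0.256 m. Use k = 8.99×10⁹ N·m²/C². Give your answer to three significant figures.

Electric potential is a scalar, so the contributions from each charge add algebraically: V = Σ kqᵢ/rᵢ.
Distances from the field point to each charge: r₁ = 0.234 m, r₂ = 1.14 m, r₃ = 0.524 m.
V = k[(-1.74×10⁻⁶)/(0.234) + (-2.50×10⁻⁶)/(1.14) + (2.37×10⁻⁶)/(0.524)] = -4.59×10⁴ V.

-4.59×10⁴ V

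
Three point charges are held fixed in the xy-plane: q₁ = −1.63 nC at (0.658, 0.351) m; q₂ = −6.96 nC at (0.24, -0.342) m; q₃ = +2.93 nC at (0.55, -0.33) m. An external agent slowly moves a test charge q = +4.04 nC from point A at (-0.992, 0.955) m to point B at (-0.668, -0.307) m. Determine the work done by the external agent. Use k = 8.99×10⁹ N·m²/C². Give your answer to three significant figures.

For quasistatic motion the external work equals the change in potential energy: W_ext = qΔV = q(V_B − V_A).
At A: distances to the source charges are 1.76 m, 1.79 m, 2.01 m; V_A = Σ kqᵢ/rᵢ = -30.2 V.
At B: distances to the source charges are 1.48 m, 0.909 m, 1.22 m; V_B = Σ kqᵢ/rᵢ = -57.1 V.
ΔV = V_B − V_A = -26.9 V.
W_ext = qΔV = (4.04×10⁻⁹ C)(-26.9 V) = -1.09×10⁻⁷ J.

-1.09×10⁻⁷ J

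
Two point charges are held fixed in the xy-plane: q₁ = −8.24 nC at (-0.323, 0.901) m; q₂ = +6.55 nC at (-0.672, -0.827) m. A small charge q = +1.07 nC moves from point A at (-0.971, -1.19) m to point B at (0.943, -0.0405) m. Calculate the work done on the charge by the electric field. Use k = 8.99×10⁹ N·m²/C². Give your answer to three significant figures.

The work done by the electric force is W_field = −ΔU = −q(V_B − V_A) = q(V_A − V_B).
At A: distances to the source charges are 2.19 m, 0.470 m; V_A = Σ kqᵢ/rᵢ = 91.4 V.
At B: distances to the source charges are 1.58 m, 1.80 m; V_B = Σ kqᵢ/rᵢ = -14.2 V.
ΔV = V_B − V_A = -106 V.
W_field = −qΔV = −(1.07×10⁻⁹ C)(-106 V) = 1.13×10⁻⁷ J.

1.13×10⁻⁷ J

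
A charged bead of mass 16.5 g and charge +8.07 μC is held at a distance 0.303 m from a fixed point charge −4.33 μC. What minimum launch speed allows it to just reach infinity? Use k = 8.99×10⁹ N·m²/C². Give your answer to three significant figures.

To just escape, total mechanical energy must reach zero at infinity: ½mv²_min + U = 0, so ½mv²_min = −U = |kQq|/r.
|U| = |kQq|/r = (8.99×10⁹ N·m²/C²)(4.33×10⁻⁶)(8.07×10⁻⁶)/(0.303) = 1.04 J.
v_min = √(2|U|/m) = √(2·1.04/0.0165) = 11.2 m/s.

11.2 m/s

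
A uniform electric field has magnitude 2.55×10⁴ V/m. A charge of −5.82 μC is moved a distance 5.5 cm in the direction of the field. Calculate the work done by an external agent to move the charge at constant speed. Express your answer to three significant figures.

8.16×10⁻³ J

The potential change for a displacement 5.5 cm in the direction of the field is ΔV = −Ed = -1400 V.
W_ext = qΔV = 8.16×10⁻³ J.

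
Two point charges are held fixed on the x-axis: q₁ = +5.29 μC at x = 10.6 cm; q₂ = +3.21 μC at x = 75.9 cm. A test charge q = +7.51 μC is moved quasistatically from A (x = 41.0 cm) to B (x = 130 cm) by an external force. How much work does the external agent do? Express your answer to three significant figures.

-1.10 J

For quasistatic motion the external work equals the change in potential energy: W_ext = qΔV = q(V_B − V_A).
At A: distances to the source charges are 0.304 m, 0.349 m; V_A = Σ kqᵢ/rᵢ = 2.39×10⁵ V.
At B: distances to the source charges are 1.19 m, 0.541 m; V_B = Σ kqᵢ/rᵢ = 9.32×10⁴ V.
ΔV = V_B − V_A = -1.46×10⁵ V.
W_ext = qΔV = (7.51×10⁻⁶ C)(-1.46×10⁵ V) = -1.10 J.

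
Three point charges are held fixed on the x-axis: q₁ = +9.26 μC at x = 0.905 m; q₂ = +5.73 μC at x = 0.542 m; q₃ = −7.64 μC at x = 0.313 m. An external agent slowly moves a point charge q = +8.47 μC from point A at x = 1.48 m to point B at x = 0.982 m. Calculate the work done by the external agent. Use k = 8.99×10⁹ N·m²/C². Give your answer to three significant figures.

For quasistatic motion the external work equals the change in potential energy: W_ext = qΔV = q(V_B − V_A).
At A: distances to the source charges are 0.575 m, 0.938 m, 1.17 m; V_A = Σ kqᵢ/rᵢ = 1.41×10⁵ V.
At B: distances to the source charges are 0.0770 m, 0.440 m, 0.669 m; V_B = Σ kqᵢ/rᵢ = 1.10×10⁶ V.
ΔV = V_B − V_A = 9.55×10⁵ V.
W_ext = qΔV = (8.47×10⁻⁶ C)(9.55×10⁵ V) = 8.09 J.

8.09 J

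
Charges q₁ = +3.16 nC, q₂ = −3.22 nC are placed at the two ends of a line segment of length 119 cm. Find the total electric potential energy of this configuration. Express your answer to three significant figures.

-7.69×10⁻⁸ J

The work to assemble the configuration equals its total potential energy, U = Σ kqᵢqⱼ/rᵢⱼ over all pairs.
The separation is r = 1.19 m.
U = (-7.69×10⁻⁸) = -7.69×10⁻⁸ J.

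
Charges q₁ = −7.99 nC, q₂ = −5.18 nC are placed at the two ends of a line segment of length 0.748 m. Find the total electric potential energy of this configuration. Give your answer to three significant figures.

The work to assemble the configuration equals its total potential energy, U = Σ kqᵢqⱼ/rᵢⱼ over all pairs.
The separation is r = 0.748 m.
U = (4.97×10⁻⁷) = 4.97×10⁻⁷ J.

4.97×10⁻⁷ J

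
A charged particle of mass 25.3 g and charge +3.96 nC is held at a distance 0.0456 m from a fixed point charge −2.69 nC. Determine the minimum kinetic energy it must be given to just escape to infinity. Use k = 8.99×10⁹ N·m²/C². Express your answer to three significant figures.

2.10×10⁻⁶ J

To just escape, total mechanical energy must reach zero at infinity: ½mv²_min + U = 0, so ½mv²_min = −U = |kQq|/r.
|U| = |kQq|/r = (8.99×10⁹ N·m²/C²)(2.69×10⁻⁹)(3.96×10⁻⁹)/(0.0456) = 2.10×10⁻⁶ J.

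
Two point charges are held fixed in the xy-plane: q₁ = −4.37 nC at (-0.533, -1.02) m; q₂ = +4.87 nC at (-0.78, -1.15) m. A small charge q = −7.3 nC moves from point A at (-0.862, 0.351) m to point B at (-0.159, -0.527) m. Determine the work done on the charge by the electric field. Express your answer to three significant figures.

-1.09×10⁻⁷ J

The work done by the electric force is W_field = −ΔU = −q(V_B − V_A) = q(V_A − V_B).
At A: distances to the source charges are 1.41 m, 1.50 m; V_A = Σ kqᵢ/rᵢ = 1.26 V.
At B: distances to the source charges are 0.619 m, 0.880 m; V_B = Σ kqᵢ/rᵢ = -13.7 V.
ΔV = V_B − V_A = -15.0 V.
W_field = −qΔV = −(-7.30×10⁻⁹ C)(-15.0 V) = -1.09×10⁻⁷ J.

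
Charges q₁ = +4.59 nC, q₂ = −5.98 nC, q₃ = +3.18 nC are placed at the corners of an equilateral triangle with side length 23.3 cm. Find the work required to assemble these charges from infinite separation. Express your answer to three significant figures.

-1.23×10⁻⁶ J

The assembly work is the sum of pairwise potential energies, U = Σ_{i<j} kqᵢqⱼ/rᵢⱼ.
All three pair separations equal the side length, 0.233 m.
U = (-1.06×10⁻⁶) + (5.63×10⁻⁷) + (-7.34×10⁻⁷) = -1.23×10⁻⁶ J.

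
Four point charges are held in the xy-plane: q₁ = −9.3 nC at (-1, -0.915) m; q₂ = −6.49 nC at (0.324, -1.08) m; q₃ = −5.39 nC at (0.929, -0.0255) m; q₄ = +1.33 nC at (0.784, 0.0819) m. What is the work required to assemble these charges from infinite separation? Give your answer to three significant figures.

4.04×10⁻⁷ J

The work to assemble the configuration equals its total potential energy, U = Σ kqᵢqⱼ/rᵢⱼ over all pairs.
Pair separations: r₁₂ = 1.33 m, r₁₃ = 2.12 m, r₁₄ = 2.04 m, r₂₃ = 1.22 m, r₂₄ = 1.25 m, r₃₄ = 0.180 m.
Summing all 6 pair terms gives U = 4.04×10⁻⁷ J.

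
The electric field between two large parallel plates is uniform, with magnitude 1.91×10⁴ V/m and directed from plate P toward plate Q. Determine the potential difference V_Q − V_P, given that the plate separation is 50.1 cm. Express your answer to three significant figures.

-9570 V

In a uniform field, potential decreases in the direction of E: ΔV = −E·d for a displacement d parallel to E.
Going from P to Q is a displacement of 50.1 cm along the field, so V_Q − V_P = −Ed = -9570 V.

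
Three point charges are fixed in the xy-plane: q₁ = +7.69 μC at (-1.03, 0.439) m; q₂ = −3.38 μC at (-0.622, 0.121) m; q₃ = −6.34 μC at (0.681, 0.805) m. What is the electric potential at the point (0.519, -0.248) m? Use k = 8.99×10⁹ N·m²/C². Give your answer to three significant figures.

Electric potential is a scalar, so the contributions from each charge add algebraically: V = Σ kqᵢ/rᵢ.
Distances from the field point to each charge: r₁ = 1.69 m, r₂ = 1.20 m, r₃ = 1.07 m.
V = k[(7.69×10⁻⁶)/(1.69) + (-3.38×10⁻⁶)/(1.20) + (-6.34×10⁻⁶)/(1.07)] = -3.80×10⁴ V.

-3.80×10⁴ V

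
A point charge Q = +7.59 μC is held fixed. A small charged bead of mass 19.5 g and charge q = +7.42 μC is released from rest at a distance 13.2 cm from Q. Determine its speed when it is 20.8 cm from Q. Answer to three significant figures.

Only the electrostatic force acts, so mechanical energy is conserved: ½mv² = U₁ − U₂ = kQq(1/r₁ − 1/r₂).
U₁ − U₂ = (8.99×10⁹ N·m²/C²)(7.59×10⁻⁶ C)(7.42×10⁻⁶ C)(1/0.132 − 1/0.208) = 1.40 J.
v = √(2·1.40/0.0195) = 12.0 m/s.

12.0 m/s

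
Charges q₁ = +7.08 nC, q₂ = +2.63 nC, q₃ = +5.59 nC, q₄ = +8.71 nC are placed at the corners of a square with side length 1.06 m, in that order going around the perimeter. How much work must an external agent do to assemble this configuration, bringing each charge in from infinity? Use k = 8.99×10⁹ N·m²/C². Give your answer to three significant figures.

1.59×10⁻⁶ J

The assembly work is the sum of pairwise potential energies, U = Σ_{i<j} kqᵢqⱼ/rᵢⱼ.
The four side pairs have separation 1.06 m and the two diagonal pairs 1.50 m.
Summing all 6 pair terms gives U = 1.59×10⁻⁶ J.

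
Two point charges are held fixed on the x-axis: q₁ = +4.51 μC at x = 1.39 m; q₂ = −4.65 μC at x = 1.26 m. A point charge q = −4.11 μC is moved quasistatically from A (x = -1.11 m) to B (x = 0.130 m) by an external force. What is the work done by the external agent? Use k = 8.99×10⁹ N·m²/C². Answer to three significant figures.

0.0140 J

For quasistatic motion the external work equals the change in potential energy: W_ext = qΔV = q(V_B − V_A).
At A: distances to the source charges are 2.50 m, 2.37 m; V_A = Σ kqᵢ/rᵢ = -1420 V.
At B: distances to the source charges are 1.26 m, 1.13 m; V_B = Σ kqᵢ/rᵢ = -4820 V.
ΔV = V_B − V_A = -3400 V.
W_ext = qΔV = (-4.11×10⁻⁶ C)(-3400 V) = 0.0140 J.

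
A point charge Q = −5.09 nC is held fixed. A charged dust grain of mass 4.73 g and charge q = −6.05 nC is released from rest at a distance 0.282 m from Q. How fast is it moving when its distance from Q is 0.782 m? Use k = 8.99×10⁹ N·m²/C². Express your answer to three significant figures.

0.0163 m/s

Only the electrostatic force acts, so mechanical energy is conserved: ½mv² = U₁ − U₂ = kQq(1/r₁ − 1/r₂).
U₁ − U₂ = (8.99×10⁹ N·m²/C²)(-5.09×10⁻⁹ C)(-6.05×10⁻⁹ C)(1/0.282 − 1/0.782) = 6.28×10⁻⁷ J.
v = √(2·6.28×10⁻⁷/4.73×10⁻³) = 0.0163 m/s.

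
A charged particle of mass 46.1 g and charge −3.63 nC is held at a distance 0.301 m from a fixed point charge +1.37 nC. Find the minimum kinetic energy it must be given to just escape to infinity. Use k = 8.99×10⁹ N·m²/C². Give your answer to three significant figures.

1.49×10⁻⁷ J

To just escape, total mechanical energy must reach zero at infinity: ½mv²_min + U = 0, so ½mv²_min = −U = |kQq|/r.
|U| = |kQq|/r = (8.99×10⁹ N·m²/C²)(1.37×10⁻⁹)(3.63×10⁻⁹)/(0.301) = 1.49×10⁻⁷ J.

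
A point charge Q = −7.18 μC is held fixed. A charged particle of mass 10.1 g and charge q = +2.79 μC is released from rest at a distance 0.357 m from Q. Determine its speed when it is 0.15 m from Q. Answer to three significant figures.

11.7 m/s

Only the electrostatic force acts, so mechanical energy is conserved: ½mv² = U₁ − U₂ = kQq(1/r₁ − 1/r₂).
U₁ − U₂ = (8.99×10⁹ N·m²/C²)(-7.18×10⁻⁶ C)(2.79×10⁻⁶ C)(1/0.357 − 1/0.150) = 0.696 J.
v = √(2·0.696/0.0101) = 11.7 m/s.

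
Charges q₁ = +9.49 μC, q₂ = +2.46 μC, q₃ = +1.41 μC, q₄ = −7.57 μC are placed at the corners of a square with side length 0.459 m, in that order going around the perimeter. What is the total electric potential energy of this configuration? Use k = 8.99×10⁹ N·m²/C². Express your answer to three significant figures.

The work to assemble the configuration equals its total potential energy, U = Σ kqᵢqⱼ/rᵢⱼ over all pairs.
The four side pairs have separation 0.459 m and the two diagonal pairs 0.649 m.
Summing all 6 pair terms gives U = -1.16 J.

-1.16 J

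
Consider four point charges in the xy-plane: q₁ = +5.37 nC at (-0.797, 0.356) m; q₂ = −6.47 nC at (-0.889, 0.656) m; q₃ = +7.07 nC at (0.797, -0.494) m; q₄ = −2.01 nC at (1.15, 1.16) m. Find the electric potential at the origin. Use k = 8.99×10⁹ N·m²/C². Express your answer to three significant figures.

59.4 V

Electric potential is a scalar, so the contributions from each charge add algebraically: V = Σ kqᵢ/rᵢ.
Distances from the field point to each charge: r₁ = 0.873 m, r₂ = 1.10 m, r₃ = 0.938 m, r₄ = 1.63 m.
V = k[(5.37×10⁻⁹)/(0.873) + (-6.47×10⁻⁹)/(1.10) + (7.07×10⁻⁹)/(0.938) + (-2.01×10⁻⁹)/(1.63)] = 59.4 V.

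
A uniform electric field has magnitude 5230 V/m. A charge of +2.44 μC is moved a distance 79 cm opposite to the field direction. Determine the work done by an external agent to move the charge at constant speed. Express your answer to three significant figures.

The potential change for a displacement 79 cm opposite to the field direction is ΔV = +Ed = 4130 V.
W_ext = qΔV = 0.0101 J.

0.0101 J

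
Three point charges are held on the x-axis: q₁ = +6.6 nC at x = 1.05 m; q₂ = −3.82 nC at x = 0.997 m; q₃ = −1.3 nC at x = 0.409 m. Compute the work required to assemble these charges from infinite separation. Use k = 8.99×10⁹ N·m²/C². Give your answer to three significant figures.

The assembly work is the sum of pairwise potential energies, U = Σ_{i<j} kqᵢqⱼ/rᵢⱼ.
Pair separations: r₁₂ = 0.0530 m, r₁₃ = 0.641 m, r₂₃ = 0.588 m.
U = (-4.28×10⁻⁶) + (-1.20×10⁻⁷) + (7.59×10⁻⁸) = -4.32×10⁻⁶ J.

-4.32×10⁻⁶ J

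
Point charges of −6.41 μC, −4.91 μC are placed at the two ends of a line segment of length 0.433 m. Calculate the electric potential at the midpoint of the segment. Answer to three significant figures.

-4.70×10⁵ V

Electric potential is a scalar, so the contributions from each charge add algebraically: V = Σ kqᵢ/rᵢ.
Each charge is 0.216 m from the midpoint.
V = k[(-6.41×10⁻⁶)/(0.216) + (-4.91×10⁻⁶)/(0.216)] = -4.70×10⁵ V.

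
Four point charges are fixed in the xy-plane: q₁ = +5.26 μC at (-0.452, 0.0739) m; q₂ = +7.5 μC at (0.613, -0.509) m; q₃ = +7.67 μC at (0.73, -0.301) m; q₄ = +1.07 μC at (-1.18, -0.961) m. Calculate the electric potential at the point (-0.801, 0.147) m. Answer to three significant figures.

Electric potential is a scalar, so the contributions from each charge add algebraically: V = Σ kqᵢ/rᵢ.
Distances from the field point to each charge: r₁ = 0.357 m, r₂ = 1.56 m, r₃ = 1.60 m, r₄ = 1.17 m.
V = k[(5.26×10⁻⁶)/(0.357) + (7.50×10⁻⁶)/(1.56) + (7.67×10⁻⁶)/(1.60) + (1.07×10⁻⁶)/(1.17)] = 2.27×10⁵ V.

2.27×10⁵ V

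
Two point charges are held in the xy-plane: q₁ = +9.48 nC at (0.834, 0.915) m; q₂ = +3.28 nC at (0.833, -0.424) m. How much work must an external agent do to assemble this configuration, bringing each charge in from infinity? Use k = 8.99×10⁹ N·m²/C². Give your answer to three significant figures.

2.09×10⁻⁷ J

The work to assemble the configuration equals its total potential energy, U = Σ kqᵢqⱼ/rᵢⱼ over all pairs.
Pair separations: r₁₂ = 1.34 m.
U = (2.09×10⁻⁷) = 2.09×10⁻⁷ J.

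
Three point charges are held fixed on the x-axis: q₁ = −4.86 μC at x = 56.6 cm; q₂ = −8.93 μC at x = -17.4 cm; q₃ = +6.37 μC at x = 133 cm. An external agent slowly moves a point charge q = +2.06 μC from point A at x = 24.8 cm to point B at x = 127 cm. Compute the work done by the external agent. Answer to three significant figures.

For quasistatic motion the external work equals the change in potential energy: W_ext = qΔV = q(V_B − V_A).
At A: distances to the source charges are 0.318 m, 0.422 m, 1.08 m; V_A = Σ kqᵢ/rᵢ = -2.75×10⁵ V.
At B: distances to the source charges are 0.704 m, 1.44 m, 0.0600 m; V_B = Σ kqᵢ/rᵢ = 8.37×10⁵ V.
ΔV = V_B − V_A = 1.11×10⁶ V.
W_ext = qΔV = (2.06×10⁻⁶ C)(1.11×10⁶ V) = 2.29 J.

2.29 J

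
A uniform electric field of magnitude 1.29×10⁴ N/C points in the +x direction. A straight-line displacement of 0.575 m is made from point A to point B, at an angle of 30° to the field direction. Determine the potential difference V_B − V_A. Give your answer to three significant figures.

-6420 V

Only the component of displacement along E changes the potential: ΔV = −E·d·cosθ.
ΔV = −(1.29×10⁴ V/m)(0.575 m)cos30° = -6420 V.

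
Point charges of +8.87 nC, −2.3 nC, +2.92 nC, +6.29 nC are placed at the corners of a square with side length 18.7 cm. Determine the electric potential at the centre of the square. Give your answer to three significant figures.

1070 V

Electric potential is a scalar, so the contributions from each charge add algebraically: V = Σ kqᵢ/rᵢ.
The distance from each corner to the centre is a√2/2 = 0.132 m.
V = k[(8.87×10⁻⁹)/(0.132) + (-2.30×10⁻⁹)/(0.132) + (2.92×10⁻⁹)/(0.132) + (6.29×10⁻⁹)/(0.132)] = 1070 V.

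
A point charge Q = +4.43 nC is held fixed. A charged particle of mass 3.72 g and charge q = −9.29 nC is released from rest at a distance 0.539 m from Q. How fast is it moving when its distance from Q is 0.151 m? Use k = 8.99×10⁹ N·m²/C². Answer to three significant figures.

Only the electrostatic force acts, so mechanical energy is conserved: ½mv² = U₁ − U₂ = kQq(1/r₁ − 1/r₂).
U₁ − U₂ = (8.99×10⁹ N·m²/C²)(4.43×10⁻⁹ C)(-9.29×10⁻⁹ C)(1/0.539 − 1/0.151) = 1.76×10⁻⁶ J.
v = √(2·1.76×10⁻⁶/3.72×10⁻³) = 0.0308 m/s.

0.0308 m/s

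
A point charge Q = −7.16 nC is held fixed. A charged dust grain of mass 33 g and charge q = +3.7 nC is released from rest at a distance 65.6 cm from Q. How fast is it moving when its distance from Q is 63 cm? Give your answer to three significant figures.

Only the electrostatic force acts, so mechanical energy is conserved: ½mv² = U₁ − U₂ = kQq(1/r₁ − 1/r₂).
U₁ − U₂ = (8.99×10⁹ N·m²/C²)(-7.16×10⁻⁹ C)(3.70×10⁻⁹ C)(1/0.656 − 1/0.630) = 1.50×10⁻⁸ J.
v = √(2·1.50×10⁻⁸/0.0330) = 9.53×10⁻⁴ m/s.

9.53×10⁻⁴ m/s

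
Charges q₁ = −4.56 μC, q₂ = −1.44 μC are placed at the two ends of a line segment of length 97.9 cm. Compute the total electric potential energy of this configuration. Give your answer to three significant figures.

0.0603 J

The assembly work is the sum of pairwise potential energies, U = Σ_{i<j} kqᵢqⱼ/rᵢⱼ.
The separation is r = 0.979 m.
U = (0.0603) = 0.0603 J.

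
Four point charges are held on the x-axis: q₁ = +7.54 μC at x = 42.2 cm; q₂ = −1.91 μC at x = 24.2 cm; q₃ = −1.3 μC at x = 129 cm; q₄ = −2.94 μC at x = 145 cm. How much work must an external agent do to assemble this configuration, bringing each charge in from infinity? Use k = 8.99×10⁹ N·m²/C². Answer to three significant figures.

The assembly work is the sum of pairwise potential energies, U = Σ_{i<j} kqᵢqⱼ/rᵢⱼ.
Pair separations: r₁₂ = 0.180 m, r₁₃ = 0.868 m, r₁₄ = 1.03 m, r₂₃ = 1.05 m, r₂₄ = 1.21 m, r₃₄ = 0.160 m.
Summing all 6 pair terms gives U = -0.737 J.

-0.737 J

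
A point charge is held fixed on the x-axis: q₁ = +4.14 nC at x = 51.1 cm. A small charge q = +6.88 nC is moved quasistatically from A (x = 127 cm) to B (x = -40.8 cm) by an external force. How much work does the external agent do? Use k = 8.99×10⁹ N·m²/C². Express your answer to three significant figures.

-5.87×10⁻⁸ J

For quasistatic motion the external work equals the change in potential energy: W_ext = qΔV = q(V_B − V_A).
At A: distance to the source charge is 0.759 m; V_A = kq₁/r = 49.0 V.
At B: distance to the source charge is 0.919 m; V_B = kq₁/r = 40.5 V.
ΔV = V_B − V_A = -8.54 V.
W_ext = qΔV = (6.88×10⁻⁹ C)(-8.54 V) = -5.87×10⁻⁸ J.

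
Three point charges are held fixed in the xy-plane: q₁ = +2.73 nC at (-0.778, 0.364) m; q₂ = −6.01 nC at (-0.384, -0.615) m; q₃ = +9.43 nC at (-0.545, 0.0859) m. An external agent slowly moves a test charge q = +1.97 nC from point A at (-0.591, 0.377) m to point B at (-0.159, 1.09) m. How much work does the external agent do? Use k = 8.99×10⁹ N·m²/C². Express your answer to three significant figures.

-5.76×10⁻⁷ J

For quasistatic motion the external work equals the change in potential energy: W_ext = qΔV = q(V_B − V_A).
At A: distances to the source charges are 0.187 m, 1.01 m, 0.295 m; V_A = Σ kqᵢ/rᵢ = 365 V.
At B: distances to the source charges are 0.954 m, 1.72 m, 1.08 m; V_B = Σ kqᵢ/rᵢ = 73.1 V.
ΔV = V_B − V_A = -292 V.
W_ext = qΔV = (1.97×10⁻⁹ C)(-292 V) = -5.76×10⁻⁷ J.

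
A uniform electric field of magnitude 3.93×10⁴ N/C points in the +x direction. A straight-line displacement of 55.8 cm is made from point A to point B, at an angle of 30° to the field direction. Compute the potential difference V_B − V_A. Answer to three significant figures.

Only the component of displacement along E changes the potential: ΔV = −E·d·cosθ.
ΔV = −(3.93×10⁴ V/m)(0.558 m)cos30° = -1.90×10⁴ V.

-1.90×10⁴ V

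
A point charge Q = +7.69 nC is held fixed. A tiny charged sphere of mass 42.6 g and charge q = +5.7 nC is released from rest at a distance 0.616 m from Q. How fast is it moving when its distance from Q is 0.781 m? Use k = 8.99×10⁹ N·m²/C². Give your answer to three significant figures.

2.52×10⁻³ m/s

Only the electrostatic force acts, so mechanical energy is conserved: ½mv² = U₁ − U₂ = kQq(1/r₁ − 1/r₂).
U₁ − U₂ = (8.99×10⁹ N·m²/C²)(7.69×10⁻⁹ C)(5.70×10⁻⁹ C)(1/0.616 − 1/0.781) = 1.35×10⁻⁷ J.
v = √(2·1.35×10⁻⁷/0.0426) = 2.52×10⁻³ m/s.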